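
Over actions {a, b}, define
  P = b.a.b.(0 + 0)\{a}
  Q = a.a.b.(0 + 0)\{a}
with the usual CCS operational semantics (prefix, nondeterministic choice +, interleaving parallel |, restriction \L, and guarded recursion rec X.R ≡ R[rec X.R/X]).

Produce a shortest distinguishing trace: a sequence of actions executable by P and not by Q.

b

LTS(P): 4 reachable states
  u0 = b.a.b.(0 + 0)\{a} :: —b→ u1
  u1 = a.b.(0 + 0)\{a} :: —a→ u2
  u2 = b.(0 + 0)\{a} :: —b→ u3
  u3 = (0 + 0)\{a} :: deadlocked
LTS(Q): 4 reachable states
  v0 = a.a.b.(0 + 0)\{a} :: —a→ v1
  v1 = a.b.(0 + 0)\{a} :: —a→ v2
  v2 = b.(0 + 0)\{a} :: —b→ v3
  v3 = (0 + 0)\{a} :: deadlocked
Run σ = ⟨b⟩ on P: start {u0}
  [1] b ⇒ {u1}
  — P admits the full trace.
Run σ = ⟨b⟩ on Q: start {v0}
  [1] b ⇒ ∅  — Q cannot continue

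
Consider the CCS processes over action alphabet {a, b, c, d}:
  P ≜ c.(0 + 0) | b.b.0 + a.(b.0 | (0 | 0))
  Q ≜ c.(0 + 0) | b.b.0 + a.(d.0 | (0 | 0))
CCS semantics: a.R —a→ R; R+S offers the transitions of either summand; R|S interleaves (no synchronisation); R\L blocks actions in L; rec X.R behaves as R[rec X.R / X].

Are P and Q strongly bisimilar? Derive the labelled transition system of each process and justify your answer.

P ≁ Q

P's transition system — 8 states:
  u0 = c.(0 + 0) | b.b.0 + a.(b.0 | (0 | 0)) ⊢ --a--▸ u1, --b--▸ u2, --c--▸ u3
  u1 = b.0 | (0 | 0) ⊢ --b--▸ u4
  u2 = c.(0 + 0) | b.0 ⊢ --b--▸ u5, --c--▸ u6
  u3 = (0 + 0) | b.b.0 ⊢ --b--▸ u6
  u4 = 0 | (0 | 0) ⊢ stopped
  u5 = c.(0 + 0) | 0 ⊢ --c--▸ u7
  u6 = (0 + 0) | b.0 ⊢ --b--▸ u7
  u7 = (0 + 0) | 0 ⊢ stopped
Q's transition system — 8 states:
  v0 = c.(0 + 0) | b.b.0 + a.(d.0 | (0 | 0)) ⊢ --a--▸ v1, --b--▸ v2, --c--▸ v3
  v1 = d.0 | (0 | 0) ⊢ --d--▸ v4
  v2 = c.(0 + 0) | b.0 ⊢ --b--▸ v5, --c--▸ v6
  v3 = (0 + 0) | b.b.0 ⊢ --b--▸ v6
  v4 = 0 | (0 | 0) ⊢ stopped
  v5 = c.(0 + 0) | 0 ⊢ --c--▸ v7
  v6 = (0 + 0) | b.0 ⊢ --b--▸ v7
  v7 = (0 + 0) | 0 ⊢ stopped
Coarsest stable partition (strong bisimilarity classes):
  B0 = {u0}
  B1 = {u1, u6, v6}
  B2 = {u4, u7, v4, v7}
  B3 = {u2, v2}
  B4 = {u5, v5}
  B5 = {u3, v3}
  B6 = {v0}
  B7 = {v1}
u0 ∈ B0, v0 ∈ B6 → different blocks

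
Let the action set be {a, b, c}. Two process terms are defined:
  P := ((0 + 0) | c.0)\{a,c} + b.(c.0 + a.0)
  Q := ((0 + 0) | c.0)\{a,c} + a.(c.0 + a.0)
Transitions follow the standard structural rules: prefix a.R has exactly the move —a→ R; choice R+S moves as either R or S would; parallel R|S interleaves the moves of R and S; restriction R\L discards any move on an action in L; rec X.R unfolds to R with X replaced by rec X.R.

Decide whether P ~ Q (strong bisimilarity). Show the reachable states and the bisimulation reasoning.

P's transition system — 3 states:
  m0 = ((0 + 0) | c.0)\{a,c} + b.(c.0 + a.0) has moves ··b··> m1
  m1 = c.0 + a.0 has moves ··a··> m2, ··c··> m2
  m2 = 0 has moves (no moves)
Q's transition system — 3 states:
  n0 = ((0 + 0) | c.0)\{a,c} + a.(c.0 + a.0) has moves ··a··> n1
  n1 = c.0 + a.0 has moves ··a··> n2, ··c··> n2
  n2 = 0 has moves (no moves)
Bisimilarity quotient blocks:
  B0 = {m0}
  B1 = {m1, n1}
  B2 = {m2, n2}
  B3 = {n0}
m0 ∈ B0, n0 ∈ B3 → different blocks

not bisimilar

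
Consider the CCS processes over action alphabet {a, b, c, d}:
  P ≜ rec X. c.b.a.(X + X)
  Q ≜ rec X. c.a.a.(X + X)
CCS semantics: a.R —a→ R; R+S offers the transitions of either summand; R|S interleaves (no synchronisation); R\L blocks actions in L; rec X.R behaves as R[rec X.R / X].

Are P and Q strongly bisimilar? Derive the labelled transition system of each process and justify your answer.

Reachable graph of P (4 states):
  s0 = rec X. c.b.a.(X + X) ⊢ -c-> s1
  s1 = b.a.((rec X. c.b.a.(X + X)) + (rec X. c.b.a.(X + X))) ⊢ -b-> s2
  s2 = a.((rec X. c.b.a.(X + X)) + (rec X. c.b.a.(X + X))) ⊢ -a-> s3
  s3 = (rec X. c.b.a.(X + X)) + (rec X. c.b.a.(X + X)) ⊢ -c-> s1
Reachable graph of Q (4 states):
  t0 = rec X. c.a.a.(X + X) ⊢ -c-> t1
  t1 = a.a.((rec X. c.a.a.(X + X)) + (rec X. c.a.a.(X + X))) ⊢ -a-> t2
  t2 = a.((rec X. c.a.a.(X + X)) + (rec X. c.a.a.(X + X))) ⊢ -a-> t3
  t3 = (rec X. c.a.a.(X + X)) + (rec X. c.a.a.(X + X)) ⊢ -c-> t1
Bisimilarity quotient blocks:
  B0 = {s0, s3}
  B1 = {s1}
  B2 = {s2}
  B3 = {t0, t3}
  B4 = {t1}
  B5 = {t2}
s0 ∈ B0, t0 ∈ B3 → different blocks

P ≁ Q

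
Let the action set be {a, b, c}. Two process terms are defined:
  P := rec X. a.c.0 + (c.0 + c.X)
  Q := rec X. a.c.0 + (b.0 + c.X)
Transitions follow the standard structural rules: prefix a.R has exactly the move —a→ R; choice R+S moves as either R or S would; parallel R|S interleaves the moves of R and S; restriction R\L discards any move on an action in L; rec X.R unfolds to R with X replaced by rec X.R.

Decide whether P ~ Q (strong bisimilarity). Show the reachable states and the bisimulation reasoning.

not bisimilar

LTS(P): 3 reachable states
  p0 = rec X. a.c.0 + (c.0 + c.X) → =a=> p1, =c=> p0, =c=> p2
  p1 = c.0 → =c=> p2
  p2 = 0 → (no moves)
LTS(Q): 3 reachable states
  q0 = rec X. a.c.0 + (b.0 + c.X) → =a=> q1, =b=> q2, =c=> q0
  q1 = c.0 → =c=> q2
  q2 = 0 → (no moves)
Bisimilarity quotient blocks:
  B0 = {p0}
  B1 = {p1, q1}
  B2 = {p2, q2}
  B3 = {q0}
p0 ∈ B0, q0 ∈ B3 → different blocks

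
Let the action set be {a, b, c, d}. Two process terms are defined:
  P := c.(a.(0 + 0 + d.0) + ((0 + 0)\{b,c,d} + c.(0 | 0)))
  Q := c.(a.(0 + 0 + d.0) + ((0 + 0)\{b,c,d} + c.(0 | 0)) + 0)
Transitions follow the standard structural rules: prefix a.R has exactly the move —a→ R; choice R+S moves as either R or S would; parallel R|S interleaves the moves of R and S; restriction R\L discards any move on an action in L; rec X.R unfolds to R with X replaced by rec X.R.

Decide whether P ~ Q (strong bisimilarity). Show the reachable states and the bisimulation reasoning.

LTS(P): 5 reachable states
  u0 = c.(a.(0 + 0 + d.0) + ((0 + 0)\{b,c,d} + c.(0 | 0))) has moves ··c··> u1
  u1 = a.(0 + 0 + d.0) + ((0 + 0)\{b,c,d} + c.(0 | 0)) has moves ··a··> u2, ··c··> u3
  u2 = 0 + 0 + d.0 has moves ··d··> u4
  u3 = 0 | 0 has moves (no moves)
  u4 = 0 has moves (no moves)
LTS(Q): 5 reachable states
  v0 = c.(a.(0 + 0 + d.0) + ((0 + 0)\{b,c,d} + c.(0 | 0)) + 0) has moves ··c··> v1
  v1 = a.(0 + 0 + d.0) + ((0 + 0)\{b,c,d} + c.(0 | 0)) + 0 has moves ··a··> v2, ··c··> v3
  v2 = 0 + 0 + d.0 has moves ··d··> v4
  v3 = 0 | 0 has moves (no moves)
  v4 = 0 has moves (no moves)
Coarsest stable partition (strong bisimilarity classes):
  B0 = {u0, v0}
  B1 = {u1, v1}
  B2 = {u2, v2}
  B3 = {u3, u4, v3, v4}
u0 ∈ B0, v0 ∈ B0 → same block

bisimilar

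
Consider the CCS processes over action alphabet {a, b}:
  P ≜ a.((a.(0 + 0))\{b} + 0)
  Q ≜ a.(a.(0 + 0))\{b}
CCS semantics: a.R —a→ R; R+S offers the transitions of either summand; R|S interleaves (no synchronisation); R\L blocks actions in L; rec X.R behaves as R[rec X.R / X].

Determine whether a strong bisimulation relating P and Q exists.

Reachable graph of P (3 states):
  s0 = a.((a.(0 + 0))\{b} + 0) has moves =a=> s1
  s1 = (a.(0 + 0))\{b} + 0 has moves =a=> s2
  s2 = (0 + 0)\{b} has moves deadlocked
Reachable graph of Q (3 states):
  t0 = a.(a.(0 + 0))\{b} has moves =a=> t1
  t1 = (a.(0 + 0))\{b} has moves =a=> t2
  t2 = (0 + 0)\{b} has moves deadlocked
Bisimilarity quotient blocks:
  B0 = {s0, t0}
  B1 = {s1, t1}
  B2 = {s2, t2}
s0 ∈ B0, t0 ∈ B0 → same block

YES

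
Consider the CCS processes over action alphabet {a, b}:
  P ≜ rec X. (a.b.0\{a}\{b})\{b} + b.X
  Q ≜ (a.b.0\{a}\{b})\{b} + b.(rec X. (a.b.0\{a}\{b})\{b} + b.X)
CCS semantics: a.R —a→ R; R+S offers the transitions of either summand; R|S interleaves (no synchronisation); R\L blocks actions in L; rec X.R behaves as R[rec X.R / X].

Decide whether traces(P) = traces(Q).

YES

LTS(P): 2 reachable states
  u0 = rec X. (a.b.0\{a}\{b})\{b} + b.X has moves -a-> u1, -b-> u0
  u1 = (b.0\{a}\{b})\{b} has moves (no moves)
LTS(Q): 3 reachable states
  v0 = (a.b.0\{a}\{b})\{b} + b.(rec X. (a.b.0\{a}\{b})\{b} + b.X) has moves -a-> v1, -b-> v2
  v1 = (b.0\{a}\{b})\{b} has moves (no moves)
  v2 = rec X. (a.b.0\{a}\{b})\{b} + b.X has moves -a-> v1, -b-> v2
Coarsest stable partition (strong bisimilarity classes):
  B0 = {u0, v0, v2}
  B1 = {u1, v1}
u0 ∈ B0, v0 ∈ B0 → same block
Bisimilar ⇒ trace-equivalent.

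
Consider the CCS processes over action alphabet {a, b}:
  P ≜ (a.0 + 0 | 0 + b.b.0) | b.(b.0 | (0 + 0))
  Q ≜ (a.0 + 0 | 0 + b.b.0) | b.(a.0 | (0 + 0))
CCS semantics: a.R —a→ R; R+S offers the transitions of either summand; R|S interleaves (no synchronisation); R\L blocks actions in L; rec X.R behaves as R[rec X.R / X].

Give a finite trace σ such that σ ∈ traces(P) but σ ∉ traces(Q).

abb

P's transition system — 9 states:
  s0 = (a.0 + 0 | 0 + b.b.0) | b.(b.0 | (0 + 0)) → -a-> s1, -b-> s2, -b-> s3
  s1 = 0 | b.(b.0 | (0 + 0)) → -b-> s4
  s2 = (a.0 + 0 | 0 + b.b.0) | (b.0 | (0 + 0)) → -a-> s4, -b-> s5, -b-> s6
  s3 = b.0 | b.(b.0 | (0 + 0)) → -b-> s1, -b-> s6
  s4 = 0 | (b.0 | (0 + 0)) → -b-> s7
  s5 = (a.0 + 0 | 0 + b.b.0) | (0 | (0 + 0)) → -a-> s7, -b-> s8
  s6 = b.0 | (b.0 | (0 + 0)) → -b-> s4, -b-> s8
  s7 = 0 | (0 | (0 + 0)) → (no moves)
  s8 = b.0 | (0 | (0 + 0)) → -b-> s7
Q's transition system — 9 states:
  t0 = (a.0 + 0 | 0 + b.b.0) | b.(a.0 | (0 + 0)) → -a-> t1, -b-> t2, -b-> t3
  t1 = 0 | b.(a.0 | (0 + 0)) → -b-> t4
  t2 = (a.0 + 0 | 0 + b.b.0) | (a.0 | (0 + 0)) → -a-> t4, -a-> t5, -b-> t6
  t3 = b.0 | b.(a.0 | (0 + 0)) → -b-> t1, -b-> t6
  t4 = 0 | (a.0 | (0 + 0)) → -a-> t7
  t5 = (a.0 + 0 | 0 + b.b.0) | (0 | (0 + 0)) → -a-> t7, -b-> t8
  t6 = b.0 | (a.0 | (0 + 0)) → -a-> t8, -b-> t4
  t7 = 0 | (0 | (0 + 0)) → (no moves)
  t8 = b.0 | (0 | (0 + 0)) → -b-> t7
Run σ = ⟨abb⟩ on P: start {s0}
  after a @ step 1: {s1}
  after b @ step 2: {s4}
  after b @ step 3: {s7}
  ✓ P
Run σ = ⟨abb⟩ on Q: start {t0}
  after a @ step 1: {t1}
  after b @ step 2: {t4}
  after b @ step 3: ∅ (Q stuck)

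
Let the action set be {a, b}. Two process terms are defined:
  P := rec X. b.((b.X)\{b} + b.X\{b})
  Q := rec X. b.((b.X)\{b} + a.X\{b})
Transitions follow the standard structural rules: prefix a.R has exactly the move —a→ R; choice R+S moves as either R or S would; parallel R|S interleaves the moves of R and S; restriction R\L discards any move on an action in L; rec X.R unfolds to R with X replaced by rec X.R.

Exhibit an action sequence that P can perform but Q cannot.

bb

Reachable graph of P (3 states):
  s0 = rec X. b.((b.X)\{b} + b.X\{b}) has moves ··b··> s1
  s1 = (b.(rec X. b.((b.X)\{b} + b.X\{b})))\{b} + b.(rec X. b.((b.X)\{b} + b.X\{b}))\{b} has moves ··b··> s2
  s2 = (rec X. b.((b.X)\{b} + b.X\{b}))\{b} has moves ∅
Reachable graph of Q (3 states):
  t0 = rec X. b.((b.X)\{b} + a.X\{b}) has moves ··b··> t1
  t1 = (b.(rec X. b.((b.X)\{b} + a.X\{b})))\{b} + a.(rec X. b.((b.X)\{b} + a.X\{b}))\{b} has moves ··a··> t2
  t2 = (rec X. b.((b.X)\{b} + a.X\{b}))\{b} has moves ∅
Executing bb from P (initial set {s0}):
  step 1 (b): {s1}
  step 2 (b): {s2}
  ✓ P
Executing bb from Q (initial set {t0}):
  step 1 (b): {t1}
  step 2 (b): ∅ (Q stuck)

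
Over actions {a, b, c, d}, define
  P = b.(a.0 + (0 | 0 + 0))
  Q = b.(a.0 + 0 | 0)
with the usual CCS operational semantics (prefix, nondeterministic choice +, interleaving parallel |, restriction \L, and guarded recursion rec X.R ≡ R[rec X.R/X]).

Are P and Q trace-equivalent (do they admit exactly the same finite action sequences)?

trace-equivalent

Reachable graph of P (3 states):
  s0 = b.(a.0 + (0 | 0 + 0)) :: ··b··> s1
  s1 = a.0 + (0 | 0 + 0) :: ··a··> s2
  s2 = 0 :: ∅
Reachable graph of Q (3 states):
  t0 = b.(a.0 + 0 | 0) :: ··b··> t1
  t1 = a.0 + 0 | 0 :: ··a··> t2
  t2 = 0 :: ∅
Partition-refinement fixed point:
  B0 = {s0, t0}
  B1 = {s1, t1}
  B2 = {s2, t2}
s0 ∈ B0, t0 ∈ B0 → same block
Bisimilar ⇒ trace-equivalent.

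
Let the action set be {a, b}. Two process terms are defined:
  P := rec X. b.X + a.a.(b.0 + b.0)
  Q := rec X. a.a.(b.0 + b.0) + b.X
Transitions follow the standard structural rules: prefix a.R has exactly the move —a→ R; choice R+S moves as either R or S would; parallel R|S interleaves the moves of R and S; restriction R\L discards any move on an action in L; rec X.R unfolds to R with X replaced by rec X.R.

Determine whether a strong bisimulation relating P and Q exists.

YES

LTS(P): 4 reachable states
  u0 = rec X. b.X + a.a.(b.0 + b.0) | -a-> u1, -b-> u0
  u1 = a.(b.0 + b.0) | -a-> u2
  u2 = b.0 + b.0 | -b-> u3
  u3 = 0 | (no moves)
LTS(Q): 4 reachable states
  v0 = rec X. a.a.(b.0 + b.0) + b.X | -a-> v1, -b-> v0
  v1 = a.(b.0 + b.0) | -a-> v2
  v2 = b.0 + b.0 | -b-> v3
  v3 = 0 | (no moves)
Coarsest stable partition (strong bisimilarity classes):
  B0 = {u0, v0}
  B1 = {u1, v1}
  B2 = {u2, v2}
  B3 = {u3, v3}
u0 ∈ B0, v0 ∈ B0 → same block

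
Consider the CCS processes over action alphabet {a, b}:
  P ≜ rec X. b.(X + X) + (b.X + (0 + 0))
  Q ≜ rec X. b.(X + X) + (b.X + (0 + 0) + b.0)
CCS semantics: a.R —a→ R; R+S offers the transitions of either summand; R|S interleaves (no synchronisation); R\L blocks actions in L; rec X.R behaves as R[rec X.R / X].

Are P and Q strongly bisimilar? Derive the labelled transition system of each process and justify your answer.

Reachable graph of P (2 states):
  p0 = rec X. b.(X + X) + (b.X + (0 + 0)) :: —b→ p0, —b→ p1
  p1 = (rec X. b.(X + X) + (b.X + (0 + 0))) + (rec X. b.(X + X) + (b.X + (0 + 0))) :: —b→ p0, —b→ p1
Reachable graph of Q (3 states):
  q0 = rec X. b.(X + X) + (b.X + (0 + 0) + b.0) :: —b→ q0, —b→ q1, —b→ q2
  q1 = (rec X. b.(X + X) + (b.X + (0 + 0) + b.0)) + (rec X. b.(X + X) + (b.X + (0 + 0) + b.0)) :: —b→ q0, —b→ q1, —b→ q2
  q2 = 0 :: (no moves)
Bisimilarity quotient blocks:
  B0 = {p0, p1}
  B1 = {q0, q1}
  B2 = {q2}
p0 ∈ B0, q0 ∈ B1 → different blocks

NO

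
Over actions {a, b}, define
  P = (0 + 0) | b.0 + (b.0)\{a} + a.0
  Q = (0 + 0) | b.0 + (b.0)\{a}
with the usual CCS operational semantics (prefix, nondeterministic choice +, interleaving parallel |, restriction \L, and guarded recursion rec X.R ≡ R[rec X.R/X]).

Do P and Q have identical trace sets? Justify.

traces(P) ≠ traces(Q) — witness ⟨a⟩

Reachable graph of P (4 states):
  u0 = (0 + 0) | b.0 + (b.0)\{a} + a.0 has moves -a-> u1, -b-> u2, -b-> u3
  u1 = 0 has moves ∅
  u2 = (0 + 0) | 0 has moves ∅
  u3 = 0\{a} has moves ∅
Reachable graph of Q (3 states):
  v0 = (0 + 0) | b.0 + (b.0)\{a} has moves -b-> v1, -b-> v2
  v1 = (0 + 0) | 0 has moves ∅
  v2 = 0\{a} has moves ∅
Trace ⟨a⟩ through P, begin at {u0}:
  [1] a ⇒ {u1}
  P completes σ.
Trace ⟨a⟩ through Q, begin at {v0}:
  [1] a ⇒ ∅  — Q cannot continue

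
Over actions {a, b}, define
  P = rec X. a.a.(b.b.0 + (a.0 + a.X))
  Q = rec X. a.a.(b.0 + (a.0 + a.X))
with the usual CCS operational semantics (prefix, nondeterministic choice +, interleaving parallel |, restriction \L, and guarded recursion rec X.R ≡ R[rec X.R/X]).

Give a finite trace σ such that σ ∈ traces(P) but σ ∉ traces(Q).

aabb

LTS(P): 5 reachable states
  p0 = rec X. a.a.(b.b.0 + (a.0 + a.X)) ⊢ —a→ p1
  p1 = a.(b.b.0 + (a.0 + a.(rec X. a.a.(b.b.0 + (a.0 + a.X))))) ⊢ —a→ p2
  p2 = b.b.0 + (a.0 + a.(rec X. a.a.(b.b.0 + (a.0 + a.X)))) ⊢ —a→ p0, —a→ p3, —b→ p4
  p3 = 0 ⊢ stopped
  p4 = b.0 ⊢ —b→ p3
LTS(Q): 4 reachable states
  q0 = rec X. a.a.(b.0 + (a.0 + a.X)) ⊢ —a→ q1
  q1 = a.(b.0 + (a.0 + a.(rec X. a.a.(b.0 + (a.0 + a.X))))) ⊢ —a→ q2
  q2 = b.0 + (a.0 + a.(rec X. a.a.(b.0 + (a.0 + a.X)))) ⊢ —a→ q0, —a→ q3, —b→ q3
  q3 = 0 ⊢ stopped
Trace ⟨aabb⟩ through P, begin at {p0}:
  step 1 (a): {p1}
  step 2 (a): {p2}
  step 3 (b): {p4}
  step 4 (b): {p3}
  — P admits the full trace.
Trace ⟨aabb⟩ through Q, begin at {q0}:
  step 1 (a): {q1}
  step 2 (a): {q2}
  step 3 (b): {q3}
  step 4 (b): ∅  — Q cannot continue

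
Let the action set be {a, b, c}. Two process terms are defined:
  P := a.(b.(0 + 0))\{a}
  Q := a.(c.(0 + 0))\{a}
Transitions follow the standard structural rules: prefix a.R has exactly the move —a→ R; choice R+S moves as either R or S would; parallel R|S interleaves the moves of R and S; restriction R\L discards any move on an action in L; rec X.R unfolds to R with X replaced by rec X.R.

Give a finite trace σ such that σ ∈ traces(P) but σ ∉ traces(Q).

LTS(P): 3 reachable states
  s0 = a.(b.(0 + 0))\{a} → =a=> s1
  s1 = (b.(0 + 0))\{a} → =b=> s2
  s2 = (0 + 0)\{a} → (no moves)
LTS(Q): 3 reachable states
  t0 = a.(c.(0 + 0))\{a} → =a=> t1
  t1 = (c.(0 + 0))\{a} → =c=> t2
  t2 = (0 + 0)\{a} → (no moves)
Trace ⟨ab⟩ through P, begin at {s0}:
  after a @ step 1: {s1}
  after b @ step 2: {s2}
  — P admits the full trace.
Trace ⟨ab⟩ through Q, begin at {t0}:
  after a @ step 1: {t1}
  after b @ step 2: no successor for Q

ab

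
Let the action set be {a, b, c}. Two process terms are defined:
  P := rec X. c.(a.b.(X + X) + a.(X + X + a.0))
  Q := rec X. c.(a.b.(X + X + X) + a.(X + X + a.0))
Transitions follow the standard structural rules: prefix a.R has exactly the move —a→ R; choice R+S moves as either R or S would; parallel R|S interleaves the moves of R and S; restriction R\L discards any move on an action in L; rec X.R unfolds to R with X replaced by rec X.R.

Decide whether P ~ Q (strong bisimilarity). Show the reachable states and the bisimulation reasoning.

P's transition system — 6 states:
  u0 = rec X. c.(a.b.(X + X) + a.(X + X + a.0)) :: =c=> u1
  u1 = a.b.((rec X. c.(a.b.(X + X) + a.(X + X + a.0))) + (rec X. c.(a.b.(X + X) + a.(X + X + a.0)))) + a.((rec X. c.(a.b.(X + X) + a.(X + X + a.0))) + (rec X. c.(a.b.(X + X) + a.(X + X + a.0))) + a.0) :: =a=> u2, =a=> u3
  u2 = (rec X. c.(a.b.(X + X) + a.(X + X + a.0))) + (rec X. c.(a.b.(X + X) + a.(X + X + a.0))) + a.0 :: =a=> u4, =c=> u1
  u3 = b.((rec X. c.(a.b.(X + X) + a.(X + X + a.0))) + (rec X. c.(a.b.(X + X) + a.(X + X + a.0)))) :: =b=> u5
  u4 = 0 :: stopped
  u5 = (rec X. c.(a.b.(X + X) + a.(X + X + a.0))) + (rec X. c.(a.b.(X + X) + a.(X + X + a.0))) :: =c=> u1
Q's transition system — 6 states:
  v0 = rec X. c.(a.b.(X + X + X) + a.(X + X + a.0)) :: =c=> v1
  v1 = a.b.((rec X. c.(a.b.(X + X + X) + a.(X + X + a.0))) + (rec X. c.(a.b.(X + X + X) + a.(X + X + a.0))) + (rec X. c.(a.b.(X + X + X) + a.(X + X + a.0)))) + a.((rec X. c.(a.b.(X + X + X) + a.(X + X + a.0))) + (rec X. c.(a.b.(X + X + X) + a.(X + X + a.0))) + a.0) :: =a=> v2, =a=> v3
  v2 = (rec X. c.(a.b.(X + X + X) + a.(X + X + a.0))) + (rec X. c.(a.b.(X + X + X) + a.(X + X + a.0))) + a.0 :: =a=> v4, =c=> v1
  v3 = b.((rec X. c.(a.b.(X + X + X) + a.(X + X + a.0))) + (rec X. c.(a.b.(X + X + X) + a.(X + X + a.0))) + (rec X. c.(a.b.(X + X + X) + a.(X + X + a.0)))) :: =b=> v5
  v4 = 0 :: stopped
  v5 = (rec X. c.(a.b.(X + X + X) + a.(X + X + a.0))) + (rec X. c.(a.b.(X + X + X) + a.(X + X + a.0))) + (rec X. c.(a.b.(X + X + X) + a.(X + X + a.0))) :: =c=> v1
Bisimilarity quotient blocks:
  B0 = {u0, u5, v0, v5}
  B1 = {u1, v1}
  B2 = {u3, v3}
  B3 = {u2, v2}
  B4 = {u4, v4}
u0 ∈ B0, v0 ∈ B0 → same block

YES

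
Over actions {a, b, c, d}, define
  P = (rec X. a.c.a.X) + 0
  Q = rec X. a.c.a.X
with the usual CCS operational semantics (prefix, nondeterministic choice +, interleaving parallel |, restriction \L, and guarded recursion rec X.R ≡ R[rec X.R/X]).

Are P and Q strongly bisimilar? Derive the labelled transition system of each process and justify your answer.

Reachable graph of P (4 states):
  m0 = (rec X. a.c.a.X) + 0 ⊢ —a→ m1
  m1 = c.a.(rec X. a.c.a.X) ⊢ —c→ m2
  m2 = a.(rec X. a.c.a.X) ⊢ —a→ m3
  m3 = rec X. a.c.a.X ⊢ —a→ m1
Reachable graph of Q (3 states):
  n0 = rec X. a.c.a.X ⊢ —a→ n1
  n1 = c.a.(rec X. a.c.a.X) ⊢ —c→ n2
  n2 = a.(rec X. a.c.a.X) ⊢ —a→ n0
Coarsest stable partition (strong bisimilarity classes):
  B0 = {m0, m3, n0}
  B1 = {m1, n1}
  B2 = {m2, n2}
m0 ∈ B0, n0 ∈ B0 → same block

YES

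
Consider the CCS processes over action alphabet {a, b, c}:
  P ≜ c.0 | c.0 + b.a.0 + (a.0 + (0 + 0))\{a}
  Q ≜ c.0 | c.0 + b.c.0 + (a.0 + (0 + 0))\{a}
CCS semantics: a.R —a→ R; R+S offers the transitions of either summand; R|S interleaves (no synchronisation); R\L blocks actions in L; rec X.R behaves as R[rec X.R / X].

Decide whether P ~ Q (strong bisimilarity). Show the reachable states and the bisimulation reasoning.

P ≁ Q

Reachable graph of P (6 states):
  p0 = c.0 | c.0 + b.a.0 + (a.0 + (0 + 0))\{a} | --b--▸ p1, --c--▸ p2, --c--▸ p3
  p1 = a.0 | --a--▸ p4
  p2 = 0 | c.0 | --c--▸ p5
  p3 = c.0 | 0 | --c--▸ p5
  p4 = 0 | ∅
  p5 = 0 | 0 | ∅
Reachable graph of Q (6 states):
  q0 = c.0 | c.0 + b.c.0 + (a.0 + (0 + 0))\{a} | --b--▸ q1, --c--▸ q2, --c--▸ q3
  q1 = c.0 | --c--▸ q4
  q2 = 0 | c.0 | --c--▸ q5
  q3 = c.0 | 0 | --c--▸ q5
  q4 = 0 | ∅
  q5 = 0 | 0 | ∅
Partition-refinement fixed point:
  B0 = {p0}
  B1 = {p1}
  B2 = {p4, p5, q4, q5}
  B3 = {p2, p3, q1, q2, q3}
  B4 = {q0}
p0 ∈ B0, q0 ∈ B4 → different blocks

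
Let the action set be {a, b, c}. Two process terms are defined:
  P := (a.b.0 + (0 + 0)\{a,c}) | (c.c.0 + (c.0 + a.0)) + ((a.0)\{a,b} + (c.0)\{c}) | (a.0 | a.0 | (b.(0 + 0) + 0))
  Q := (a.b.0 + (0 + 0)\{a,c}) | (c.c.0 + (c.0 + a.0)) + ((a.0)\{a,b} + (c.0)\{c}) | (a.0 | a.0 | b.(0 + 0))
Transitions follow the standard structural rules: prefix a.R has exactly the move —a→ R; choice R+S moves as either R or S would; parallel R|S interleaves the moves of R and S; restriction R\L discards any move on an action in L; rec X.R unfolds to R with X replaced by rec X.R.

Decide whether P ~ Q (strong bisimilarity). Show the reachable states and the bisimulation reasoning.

YES

LTS(P): 16 reachable states
  p0 = (a.b.0 + (0 + 0)\{a,c}) | (c.c.0 + (c.0 + a.0)) + ((a.0)\{a,b} + (c.0)\{c}) | (a.0 | a.0 | (b.(0 + 0) + 0)) | --a--▸ p1, --a--▸ p2, --a--▸ p3, --a--▸ p4, --b--▸ p5, --c--▸ p3, --c--▸ p6
  p1 = ((a.0)\{a,b} + (c.0)\{c}) | (0 | a.0 | (b.(0 + 0) + 0)) | --a--▸ p7, --b--▸ p8
  p2 = ((a.0)\{a,b} + (c.0)\{c}) | (a.0 | 0 | (b.(0 + 0) + 0)) | --a--▸ p7, --b--▸ p9
  p3 = (a.b.0 + (0 + 0)\{a,c}) | 0 | --a--▸ p10
  p4 = b.0 | (c.c.0 + (c.0 + a.0)) | --a--▸ p10, --b--▸ p11, --c--▸ p10, --c--▸ p12
  p5 = ((a.0)\{a,b} + (c.0)\{c}) | (a.0 | a.0 | (0 + 0)) | --a--▸ p8, --a--▸ p9
  p6 = (a.b.0 + (0 + 0)\{a,c}) | c.0 | --a--▸ p12, --c--▸ p3
  p7 = ((a.0)\{a,b} + (c.0)\{c}) | (0 | 0 | (b.(0 + 0) + 0)) | --b--▸ p13
  p8 = ((a.0)\{a,b} + (c.0)\{c}) | (0 | a.0 | (0 + 0)) | --a--▸ p13
  p9 = ((a.0)\{a,b} + (c.0)\{c}) | (a.0 | 0 | (0 + 0)) | --a--▸ p13
  p10 = b.0 | 0 | --b--▸ p14
  p11 = 0 | (c.c.0 + (c.0 + a.0)) | --a--▸ p14, --c--▸ p14, --c--▸ p15
  p12 = b.0 | c.0 | --b--▸ p15, --c--▸ p10
  p13 = ((a.0)\{a,b} + (c.0)\{c}) | (0 | 0 | (0 + 0)) | ∅
  p14 = 0 | 0 | ∅
  p15 = 0 | c.0 | --c--▸ p14
LTS(Q): 16 reachable states
  q0 = (a.b.0 + (0 + 0)\{a,c}) | (c.c.0 + (c.0 + a.0)) + ((a.0)\{a,b} + (c.0)\{c}) | (a.0 | a.0 | b.(0 + 0)) | --a--▸ q1, --a--▸ q2, --a--▸ q3, --a--▸ q4, --b--▸ q5, --c--▸ q3, --c--▸ q6
  q1 = ((a.0)\{a,b} + (c.0)\{c}) | (0 | a.0 | b.(0 + 0)) | --a--▸ q7, --b--▸ q8
  q2 = ((a.0)\{a,b} + (c.0)\{c}) | (a.0 | 0 | b.(0 + 0)) | --a--▸ q7, --b--▸ q9
  q3 = (a.b.0 + (0 + 0)\{a,c}) | 0 | --a--▸ q10
  q4 = b.0 | (c.c.0 + (c.0 + a.0)) | --a--▸ q10, --b--▸ q11, --c--▸ q10, --c--▸ q12
  q5 = ((a.0)\{a,b} + (c.0)\{c}) | (a.0 | a.0 | (0 + 0)) | --a--▸ q8, --a--▸ q9
  q6 = (a.b.0 + (0 + 0)\{a,c}) | c.0 | --a--▸ q12, --c--▸ q3
  q7 = ((a.0)\{a,b} + (c.0)\{c}) | (0 | 0 | b.(0 + 0)) | --b--▸ q13
  q8 = ((a.0)\{a,b} + (c.0)\{c}) | (0 | a.0 | (0 + 0)) | --a--▸ q13
  q9 = ((a.0)\{a,b} + (c.0)\{c}) | (a.0 | 0 | (0 + 0)) | --a--▸ q13
  q10 = b.0 | 0 | --b--▸ q14
  q11 = 0 | (c.c.0 + (c.0 + a.0)) | --a--▸ q14, --c--▸ q14, --c--▸ q15
  q12 = b.0 | c.0 | --b--▸ q15, --c--▸ q10
  q13 = ((a.0)\{a,b} + (c.0)\{c}) | (0 | 0 | (0 + 0)) | ∅
  q14 = 0 | 0 | ∅
  q15 = 0 | c.0 | --c--▸ q14
Coarsest stable partition (strong bisimilarity classes):
  B0 = {p0, q0}
  B1 = {p6, q6}
  B2 = {p12, q12}
  B3 = {p15, q15}
  B4 = {p13, p14, q13, q14}
  B5 = {p10, p7, q10, q7}
  B6 = {p3, q3}
  B7 = {p4, q4}
  B8 = {p11, q11}
  B9 = {p5, q5}
  B10 = {p8, p9, q8, q9}
  B11 = {p1, p2, q1, q2}
p0 ∈ B0, q0 ∈ B0 → same block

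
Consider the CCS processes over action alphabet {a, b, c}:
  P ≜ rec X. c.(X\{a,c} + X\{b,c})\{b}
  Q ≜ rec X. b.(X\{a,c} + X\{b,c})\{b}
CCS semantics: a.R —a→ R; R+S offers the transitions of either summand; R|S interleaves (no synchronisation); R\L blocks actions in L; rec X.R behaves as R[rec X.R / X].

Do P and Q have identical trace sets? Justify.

trace-distinct — witness ⟨c⟩

P's transition system — 2 states:
  u0 = rec X. c.(X\{a,c} + X\{b,c})\{b} | ··c··> u1
  u1 = ((rec X. c.(X\{a,c} + X\{b,c})\{b})\{a,c} + (rec X. c.(X\{a,c} + X\{b,c})\{b})\{b,c})\{b} | (no moves)
Q's transition system — 2 states:
  v0 = rec X. b.(X\{a,c} + X\{b,c})\{b} | ··b··> v1
  v1 = ((rec X. b.(X\{a,c} + X\{b,c})\{b})\{a,c} + (rec X. b.(X\{a,c} + X\{b,c})\{b})\{b,c})\{b} | (no moves)
Trace ⟨c⟩ through P, begin at {u0}:
  [1] c ⇒ {u1}
  ✓ P
Trace ⟨c⟩ through Q, begin at {v0}:
  [1] c ⇒ ∅ (Q stuck)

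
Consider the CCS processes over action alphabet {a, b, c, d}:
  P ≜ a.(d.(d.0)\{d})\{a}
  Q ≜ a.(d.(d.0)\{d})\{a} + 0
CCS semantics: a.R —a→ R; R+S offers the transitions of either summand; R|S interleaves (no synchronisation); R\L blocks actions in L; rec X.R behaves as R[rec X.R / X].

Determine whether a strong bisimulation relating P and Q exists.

P ~ Q

P's transition system — 3 states:
  p0 = a.(d.(d.0)\{d})\{a} → -a-> p1
  p1 = (d.(d.0)\{d})\{a} → -d-> p2
  p2 = (d.0)\{d}\{a} → ·
Q's transition system — 3 states:
  q0 = a.(d.(d.0)\{d})\{a} + 0 → -a-> q1
  q1 = (d.(d.0)\{d})\{a} → -d-> q2
  q2 = (d.0)\{d}\{a} → ·
Bisimilarity quotient blocks:
  B0 = {p0, q0}
  B1 = {p1, q1}
  B2 = {p2, q2}
p0 ∈ B0, q0 ∈ B0 → same block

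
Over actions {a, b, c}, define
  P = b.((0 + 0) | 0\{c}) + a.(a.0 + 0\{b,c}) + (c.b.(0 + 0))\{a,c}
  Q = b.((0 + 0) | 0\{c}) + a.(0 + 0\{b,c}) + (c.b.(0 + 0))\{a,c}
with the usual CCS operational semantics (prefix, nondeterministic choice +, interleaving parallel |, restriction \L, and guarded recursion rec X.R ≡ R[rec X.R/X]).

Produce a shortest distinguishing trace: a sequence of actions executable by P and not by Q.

aa

P's transition system — 4 states:
  u0 = b.((0 + 0) | 0\{c}) + a.(a.0 + 0\{b,c}) + (c.b.(0 + 0))\{a,c} ⊢ —a→ u1, —b→ u2
  u1 = a.0 + 0\{b,c} ⊢ —a→ u3
  u2 = (0 + 0) | 0\{c} ⊢ ∅
  u3 = 0 ⊢ ∅
Q's transition system — 3 states:
  v0 = b.((0 + 0) | 0\{c}) + a.(0 + 0\{b,c}) + (c.b.(0 + 0))\{a,c} ⊢ —a→ v1, —b→ v2
  v1 = 0 + 0\{b,c} ⊢ ∅
  v2 = (0 + 0) | 0\{c} ⊢ ∅
Trace ⟨aa⟩ through P, begin at {u0}:
  [1] a ⇒ {u1}
  [2] a ⇒ {u3}
  — P admits the full trace.
Trace ⟨aa⟩ through Q, begin at {v0}:
  [1] a ⇒ {v1}
  [2] a ⇒ ∅  — Q cannot continue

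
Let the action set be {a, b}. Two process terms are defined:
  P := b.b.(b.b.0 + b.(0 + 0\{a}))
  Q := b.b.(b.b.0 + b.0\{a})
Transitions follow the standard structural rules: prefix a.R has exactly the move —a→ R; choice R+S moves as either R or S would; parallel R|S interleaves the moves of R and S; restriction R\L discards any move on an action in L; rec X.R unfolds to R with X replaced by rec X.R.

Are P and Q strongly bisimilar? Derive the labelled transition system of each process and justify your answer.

Reachable graph of P (6 states):
  u0 = b.b.(b.b.0 + b.(0 + 0\{a})) → =b=> u1
  u1 = b.(b.b.0 + b.(0 + 0\{a})) → =b=> u2
  u2 = b.b.0 + b.(0 + 0\{a}) → =b=> u3, =b=> u4
  u3 = 0 + 0\{a} → ∅
  u4 = b.0 → =b=> u5
  u5 = 0 → ∅
Reachable graph of Q (6 states):
  v0 = b.b.(b.b.0 + b.0\{a}) → =b=> v1
  v1 = b.(b.b.0 + b.0\{a}) → =b=> v2
  v2 = b.b.0 + b.0\{a} → =b=> v3, =b=> v4
  v3 = 0\{a} → ∅
  v4 = b.0 → =b=> v5
  v5 = 0 → ∅
Bisimilarity quotient blocks:
  B0 = {u0, v0}
  B1 = {u1, v1}
  B2 = {u2, v2}
  B3 = {u3, u5, v3, v5}
  B4 = {u4, v4}
u0 ∈ B0, v0 ∈ B0 → same block

YES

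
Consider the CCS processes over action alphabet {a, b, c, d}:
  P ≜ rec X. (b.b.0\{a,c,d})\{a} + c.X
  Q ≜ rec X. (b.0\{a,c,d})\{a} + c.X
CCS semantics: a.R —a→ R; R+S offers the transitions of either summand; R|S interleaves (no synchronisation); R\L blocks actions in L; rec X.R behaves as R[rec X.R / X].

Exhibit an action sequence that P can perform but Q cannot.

bb

LTS(P): 3 reachable states
  m0 = rec X. (b.b.0\{a,c,d})\{a} + c.X has moves —b→ m1, —c→ m0
  m1 = (b.0\{a,c,d})\{a} has moves —b→ m2
  m2 = 0\{a,c,d}\{a} has moves (no moves)
LTS(Q): 2 reachable states
  n0 = rec X. (b.0\{a,c,d})\{a} + c.X has moves —b→ n1, —c→ n0
  n1 = 0\{a,c,d}\{a} has moves (no moves)
Run σ = ⟨bb⟩ on P: start {m0}
  after b @ step 1: {m1}
  after b @ step 2: {m2}
  ✓ P
Run σ = ⟨bb⟩ on Q: start {n0}
  after b @ step 1: {n1}
  after b @ step 2: ∅  — Q cannot continue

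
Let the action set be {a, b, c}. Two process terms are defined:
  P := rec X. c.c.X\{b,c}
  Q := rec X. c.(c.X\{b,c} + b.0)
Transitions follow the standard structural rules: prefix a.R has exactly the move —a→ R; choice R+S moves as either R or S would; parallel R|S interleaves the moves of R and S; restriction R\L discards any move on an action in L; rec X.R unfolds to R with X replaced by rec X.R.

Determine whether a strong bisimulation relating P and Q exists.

NO

LTS(P): 3 reachable states
  u0 = rec X. c.c.X\{b,c} has moves -c-> u1
  u1 = c.(rec X. c.c.X\{b,c})\{b,c} has moves -c-> u2
  u2 = (rec X. c.c.X\{b,c})\{b,c} has moves (no moves)
LTS(Q): 4 reachable states
  v0 = rec X. c.(c.X\{b,c} + b.0) has moves -c-> v1
  v1 = c.(rec X. c.(c.X\{b,c} + b.0))\{b,c} + b.0 has moves -b-> v2, -c-> v3
  v2 = 0 has moves (no moves)
  v3 = (rec X. c.(c.X\{b,c} + b.0))\{b,c} has moves (no moves)
Bisimilarity quotient blocks:
  B0 = {u0}
  B1 = {u1}
  B2 = {u2, v2, v3}
  B3 = {v0}
  B4 = {v1}
u0 ∈ B0, v0 ∈ B3 → different blocks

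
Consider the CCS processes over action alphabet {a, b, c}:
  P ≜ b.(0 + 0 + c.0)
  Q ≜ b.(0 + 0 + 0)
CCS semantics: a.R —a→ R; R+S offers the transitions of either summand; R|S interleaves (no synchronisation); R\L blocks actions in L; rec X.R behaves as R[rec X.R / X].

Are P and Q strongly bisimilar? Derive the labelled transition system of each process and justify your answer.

Reachable graph of P (3 states):
  m0 = b.(0 + 0 + c.0) :: --b--▸ m1
  m1 = 0 + 0 + c.0 :: --c--▸ m2
  m2 = 0 :: ∅
Reachable graph of Q (2 states):
  n0 = b.(0 + 0 + 0) :: --b--▸ n1
  n1 = 0 + 0 + 0 :: ∅
Bisimilarity quotient blocks:
  B0 = {m0}
  B1 = {m1}
  B2 = {m2, n1}
  B3 = {n0}
m0 ∈ B0, n0 ∈ B3 → different blocks

NO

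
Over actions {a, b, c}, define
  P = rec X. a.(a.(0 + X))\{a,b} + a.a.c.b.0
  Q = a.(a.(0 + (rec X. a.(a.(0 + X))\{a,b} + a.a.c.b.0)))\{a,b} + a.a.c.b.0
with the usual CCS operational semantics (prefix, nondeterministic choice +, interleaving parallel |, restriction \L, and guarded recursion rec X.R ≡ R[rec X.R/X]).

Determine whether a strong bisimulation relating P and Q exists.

LTS(P): 6 reachable states
  m0 = rec X. a.(a.(0 + X))\{a,b} + a.a.c.b.0 | ··a··> m1, ··a··> m2
  m1 = (a.(0 + (rec X. a.(a.(0 + X))\{a,b} + a.a.c.b.0)))\{a,b} | ∅
  m2 = a.c.b.0 | ··a··> m3
  m3 = c.b.0 | ··c··> m4
  m4 = b.0 | ··b··> m5
  m5 = 0 | ∅
LTS(Q): 6 reachable states
  n0 = a.(a.(0 + (rec X. a.(a.(0 + X))\{a,b} + a.a.c.b.0)))\{a,b} + a.a.c.b.0 | ··a··> n1, ··a··> n2
  n1 = (a.(0 + (rec X. a.(a.(0 + X))\{a,b} + a.a.c.b.0)))\{a,b} | ∅
  n2 = a.c.b.0 | ··a··> n3
  n3 = c.b.0 | ··c··> n4
  n4 = b.0 | ··b··> n5
  n5 = 0 | ∅
Partition-refinement fixed point:
  B0 = {m0, n0}
  B1 = {m2, n2}
  B2 = {m3, n3}
  B3 = {m4, n4}
  B4 = {m1, m5, n1, n5}
m0 ∈ B0, n0 ∈ B0 → same block

P ~ Q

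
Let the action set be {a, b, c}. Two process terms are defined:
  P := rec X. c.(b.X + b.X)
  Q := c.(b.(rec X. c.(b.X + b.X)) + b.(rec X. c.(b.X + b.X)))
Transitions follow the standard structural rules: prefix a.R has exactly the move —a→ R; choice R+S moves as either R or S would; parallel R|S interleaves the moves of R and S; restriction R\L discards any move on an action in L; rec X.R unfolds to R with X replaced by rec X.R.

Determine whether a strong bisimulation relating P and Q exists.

P's transition system — 2 states:
  s0 = rec X. c.(b.X + b.X) → —c→ s1
  s1 = b.(rec X. c.(b.X + b.X)) + b.(rec X. c.(b.X + b.X)) → —b→ s0
Q's transition system — 3 states:
  t0 = c.(b.(rec X. c.(b.X + b.X)) + b.(rec X. c.(b.X + b.X))) → —c→ t1
  t1 = b.(rec X. c.(b.X + b.X)) + b.(rec X. c.(b.X + b.X)) → —b→ t2
  t2 = rec X. c.(b.X + b.X) → —c→ t1
Partition-refinement fixed point:
  B0 = {s0, t0, t2}
  B1 = {s1, t1}
s0 ∈ B0, t0 ∈ B0 → same block

P ~ Q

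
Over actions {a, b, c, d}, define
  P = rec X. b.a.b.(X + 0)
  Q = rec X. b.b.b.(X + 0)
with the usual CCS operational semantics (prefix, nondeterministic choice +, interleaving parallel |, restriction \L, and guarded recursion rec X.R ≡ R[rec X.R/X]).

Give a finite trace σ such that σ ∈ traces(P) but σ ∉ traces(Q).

P's transition system — 4 states:
  m0 = rec X. b.a.b.(X + 0) ⊢ ··b··> m1
  m1 = a.b.((rec X. b.a.b.(X + 0)) + 0) ⊢ ··a··> m2
  m2 = b.((rec X. b.a.b.(X + 0)) + 0) ⊢ ··b··> m3
  m3 = (rec X. b.a.b.(X + 0)) + 0 ⊢ ··b··> m1
Q's transition system — 4 states:
  n0 = rec X. b.b.b.(X + 0) ⊢ ··b··> n1
  n1 = b.b.((rec X. b.b.b.(X + 0)) + 0) ⊢ ··b··> n2
  n2 = b.((rec X. b.b.b.(X + 0)) + 0) ⊢ ··b··> n3
  n3 = (rec X. b.b.b.(X + 0)) + 0 ⊢ ··b··> n1
Run σ = ⟨ba⟩ on P: start {m0}
  [1] b ⇒ {m1}
  [2] a ⇒ {m2}
  — P admits the full trace.
Run σ = ⟨ba⟩ on Q: start {n0}
  [1] b ⇒ {n1}
  [2] a ⇒ ∅  — Q cannot continue

ba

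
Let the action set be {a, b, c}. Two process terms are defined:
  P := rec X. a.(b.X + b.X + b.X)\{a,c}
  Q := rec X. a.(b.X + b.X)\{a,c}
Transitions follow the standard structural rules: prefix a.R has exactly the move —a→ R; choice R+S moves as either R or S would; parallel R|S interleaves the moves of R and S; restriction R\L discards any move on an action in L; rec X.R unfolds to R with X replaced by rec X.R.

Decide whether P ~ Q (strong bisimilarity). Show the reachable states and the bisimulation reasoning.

P's transition system — 3 states:
  m0 = rec X. a.(b.X + b.X + b.X)\{a,c} :: -a-> m1
  m1 = (b.(rec X. a.(b.X + b.X + b.X)\{a,c}) + b.(rec X. a.(b.X + b.X + b.X)\{a,c}) + b.(rec X. a.(b.X + b.X + b.X)\{a,c}))\{a,c} :: -b-> m2
  m2 = (rec X. a.(b.X + b.X + b.X)\{a,c})\{a,c} :: ∅
Q's transition system — 3 states:
  n0 = rec X. a.(b.X + b.X)\{a,c} :: -a-> n1
  n1 = (b.(rec X. a.(b.X + b.X)\{a,c}) + b.(rec X. a.(b.X + b.X)\{a,c}))\{a,c} :: -b-> n2
  n2 = (rec X. a.(b.X + b.X)\{a,c})\{a,c} :: ∅
Bisimilarity quotient blocks:
  B0 = {m0, n0}
  B1 = {m1, n1}
  B2 = {m2, n2}
m0 ∈ B0, n0 ∈ B0 → same block

bisimilar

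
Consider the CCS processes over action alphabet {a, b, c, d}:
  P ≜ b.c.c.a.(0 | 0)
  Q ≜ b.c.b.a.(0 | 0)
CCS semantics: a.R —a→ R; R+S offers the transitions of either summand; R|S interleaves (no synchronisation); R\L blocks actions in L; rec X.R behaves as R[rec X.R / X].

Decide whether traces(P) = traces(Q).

Reachable graph of P (5 states):
  m0 = b.c.c.a.(0 | 0) | -b-> m1
  m1 = c.c.a.(0 | 0) | -c-> m2
  m2 = c.a.(0 | 0) | -c-> m3
  m3 = a.(0 | 0) | -a-> m4
  m4 = 0 | 0 | stopped
Reachable graph of Q (5 states):
  n0 = b.c.b.a.(0 | 0) | -b-> n1
  n1 = c.b.a.(0 | 0) | -c-> n2
  n2 = b.a.(0 | 0) | -b-> n3
  n3 = a.(0 | 0) | -a-> n4
  n4 = 0 | 0 | stopped
Run σ = ⟨bcc⟩ on P: start {m0}
  after b @ step 1: {m1}
  after c @ step 2: {m2}
  after c @ step 3: {m3}
  — P admits the full trace.
Run σ = ⟨bcc⟩ on Q: start {n0}
  after b @ step 1: {n1}
  after c @ step 2: {n2}
  after c @ step 3: no successor for Q

NO — witness ⟨bcc⟩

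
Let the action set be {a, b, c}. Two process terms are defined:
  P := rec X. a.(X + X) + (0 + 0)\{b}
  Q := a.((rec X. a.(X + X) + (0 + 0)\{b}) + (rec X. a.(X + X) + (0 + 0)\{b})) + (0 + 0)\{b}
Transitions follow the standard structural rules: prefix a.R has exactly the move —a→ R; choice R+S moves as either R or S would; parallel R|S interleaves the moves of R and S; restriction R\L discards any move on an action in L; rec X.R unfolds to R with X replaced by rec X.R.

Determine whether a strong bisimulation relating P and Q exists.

P's transition system — 2 states:
  s0 = rec X. a.(X + X) + (0 + 0)\{b} ⊢ ··a··> s1
  s1 = (rec X. a.(X + X) + (0 + 0)\{b}) + (rec X. a.(X + X) + (0 + 0)\{b}) ⊢ ··a··> s1
Q's transition system — 2 states:
  t0 = a.((rec X. a.(X + X) + (0 + 0)\{b}) + (rec X. a.(X + X) + (0 + 0)\{b})) + (0 + 0)\{b} ⊢ ··a··> t1
  t1 = (rec X. a.(X + X) + (0 + 0)\{b}) + (rec X. a.(X + X) + (0 + 0)\{b}) ⊢ ··a··> t1
Partition-refinement fixed point:
  B0 = {s0, s1, t0, t1}
s0 ∈ B0, t0 ∈ B0 → same block

P ~ Q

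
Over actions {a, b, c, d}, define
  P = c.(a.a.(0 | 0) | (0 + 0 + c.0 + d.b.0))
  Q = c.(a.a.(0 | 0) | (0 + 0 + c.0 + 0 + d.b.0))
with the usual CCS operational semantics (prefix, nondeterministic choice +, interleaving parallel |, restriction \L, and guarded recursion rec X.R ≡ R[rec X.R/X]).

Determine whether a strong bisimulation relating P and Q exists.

Reachable graph of P (10 states):
  m0 = c.(a.a.(0 | 0) | (0 + 0 + c.0 + d.b.0)) | —c→ m1
  m1 = a.a.(0 | 0) | (0 + 0 + c.0 + d.b.0) | —a→ m2, —c→ m3, —d→ m4
  m2 = a.(0 | 0) | (0 + 0 + c.0 + d.b.0) | —a→ m5, —c→ m6, —d→ m7
  m3 = a.a.(0 | 0) | 0 | —a→ m6
  m4 = a.a.(0 | 0) | b.0 | —a→ m7, —b→ m3
  m5 = 0 | 0 | (0 + 0 + c.0 + d.b.0) | —c→ m8, —d→ m9
  m6 = a.(0 | 0) | 0 | —a→ m8
  m7 = a.(0 | 0) | b.0 | —a→ m9, —b→ m6
  m8 = 0 | 0 | 0 | ·
  m9 = 0 | 0 | b.0 | —b→ m8
Reachable graph of Q (10 states):
  n0 = c.(a.a.(0 | 0) | (0 + 0 + c.0 + 0 + d.b.0)) | —c→ n1
  n1 = a.a.(0 | 0) | (0 + 0 + c.0 + 0 + d.b.0) | —a→ n2, —c→ n3, —d→ n4
  n2 = a.(0 | 0) | (0 + 0 + c.0 + 0 + d.b.0) | —a→ n5, —c→ n6, —d→ n7
  n3 = a.a.(0 | 0) | 0 | —a→ n6
  n4 = a.a.(0 | 0) | b.0 | —a→ n7, —b→ n3
  n5 = 0 | 0 | (0 + 0 + c.0 + 0 + d.b.0) | —c→ n8, —d→ n9
  n6 = a.(0 | 0) | 0 | —a→ n8
  n7 = a.(0 | 0) | b.0 | —a→ n9, —b→ n6
  n8 = 0 | 0 | 0 | ·
  n9 = 0 | 0 | b.0 | —b→ n8
Coarsest stable partition (strong bisimilarity classes):
  B0 = {m0, n0}
  B1 = {m1, n1}
  B2 = {m3, n3}
  B3 = {m6, n6}
  B4 = {m8, n8}
  B5 = {m2, n2}
  B6 = {m5, n5}
  B7 = {m9, n9}
  B8 = {m7, n7}
  B9 = {m4, n4}
m0 ∈ B0, n0 ∈ B0 → same block

P ~ Q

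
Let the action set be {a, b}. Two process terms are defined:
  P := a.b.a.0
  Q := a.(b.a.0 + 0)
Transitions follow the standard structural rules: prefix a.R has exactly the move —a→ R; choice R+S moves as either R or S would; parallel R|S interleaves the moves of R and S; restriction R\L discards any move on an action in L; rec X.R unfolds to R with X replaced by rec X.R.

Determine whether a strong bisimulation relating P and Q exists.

P ~ Q

Reachable graph of P (4 states):
  s0 = a.b.a.0 :: -a-> s1
  s1 = b.a.0 :: -b-> s2
  s2 = a.0 :: -a-> s3
  s3 = 0 :: ∅
Reachable graph of Q (4 states):
  t0 = a.(b.a.0 + 0) :: -a-> t1
  t1 = b.a.0 + 0 :: -b-> t2
  t2 = a.0 :: -a-> t3
  t3 = 0 :: ∅
Partition-refinement fixed point:
  B0 = {s0, t0}
  B1 = {s1, t1}
  B2 = {s2, t2}
  B3 = {s3, t3}
s0 ∈ B0, t0 ∈ B0 → same block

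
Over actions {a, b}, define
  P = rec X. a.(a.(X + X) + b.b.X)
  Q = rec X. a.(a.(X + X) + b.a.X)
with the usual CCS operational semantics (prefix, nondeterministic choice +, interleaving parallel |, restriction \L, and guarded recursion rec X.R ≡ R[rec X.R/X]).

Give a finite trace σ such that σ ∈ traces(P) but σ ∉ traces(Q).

abb

Reachable graph of P (4 states):
  s0 = rec X. a.(a.(X + X) + b.b.X) | -a-> s1
  s1 = a.((rec X. a.(a.(X + X) + b.b.X)) + (rec X. a.(a.(X + X) + b.b.X))) + b.b.(rec X. a.(a.(X + X) + b.b.X)) | -a-> s2, -b-> s3
  s2 = (rec X. a.(a.(X + X) + b.b.X)) + (rec X. a.(a.(X + X) + b.b.X)) | -a-> s1
  s3 = b.(rec X. a.(a.(X + X) + b.b.X)) | -b-> s0
Reachable graph of Q (4 states):
  t0 = rec X. a.(a.(X + X) + b.a.X) | -a-> t1
  t1 = a.((rec X. a.(a.(X + X) + b.a.X)) + (rec X. a.(a.(X + X) + b.a.X))) + b.a.(rec X. a.(a.(X + X) + b.a.X)) | -a-> t2, -b-> t3
  t2 = (rec X. a.(a.(X + X) + b.a.X)) + (rec X. a.(a.(X + X) + b.a.X)) | -a-> t1
  t3 = a.(rec X. a.(a.(X + X) + b.a.X)) | -a-> t0
Trace ⟨abb⟩ through P, begin at {s0}:
  after a @ step 1: {s1}
  after b @ step 2: {s3}
  after b @ step 3: {s0}
  P completes σ.
Trace ⟨abb⟩ through Q, begin at {t0}:
  after a @ step 1: {t1}
  after b @ step 2: {t3}
  after b @ step 3: ∅ (Q stuck)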